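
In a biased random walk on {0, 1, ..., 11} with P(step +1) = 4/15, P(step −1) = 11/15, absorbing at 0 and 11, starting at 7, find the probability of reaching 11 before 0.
P(hit 11 before 0) = (1 − (11/4)^7) / (1 − (11/4)^11) = 712074496/40758210901

Let u_k denote P(reach 11 before 0 | start at k). Boundary: u_0 = 0, u_11 = 1. Recurrence: u_k = 4/15·u_{k+1} + 11/15·u_{k-1} for 1 ≤ k ≤ 10. Try u_k = A + B·r^k with r = q/p = (11/15)/(4/15) = 11/4. Substitution satisfies the recurrence; boundary conditions give:
  u_k = (1 − r^k) / (1 − r^N) = (1 − (11/4)^7) / (1 − (11/4)^11) = 712074496/40758210901.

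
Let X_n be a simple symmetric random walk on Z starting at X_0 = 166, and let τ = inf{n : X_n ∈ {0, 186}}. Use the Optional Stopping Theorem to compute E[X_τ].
E[X_τ] = 166

X_n is a martingale and τ is a bounded-mean stopping time (indeed τ is finite a.s. with bounded expectation since the walk is in a bounded region). By the OST, E[X_τ] = E[X_0] = 166. Equivalently: E[X_τ] = 186 · P(hit 186 first) + 0 · P(hit 0 first) = 186 · (166/186) = 166.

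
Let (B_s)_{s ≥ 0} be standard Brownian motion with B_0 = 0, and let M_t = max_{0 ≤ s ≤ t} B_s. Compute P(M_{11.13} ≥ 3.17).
P(M_{11.13} ≥ 3.17) = 2·P(B_{11.13} ≥ 3.17) = 2(1 − Φ(3.17/√11.13)) ≈ 0.3420

By the reflection principle for Brownian motion, P(M_t ≥ a) = 2 · P(B_t ≥ a) for a ≥ 0. Since B_t ~ N(0, t), P(B_t ≥ 3.17) = 1 − Φ(3.17/√t) = 1 − Φ(3.17/√11.13) = 1 − Φ(0.9502). So
  P(M_{11.13} ≥ 3.17) = 2(1 − Φ(0.9502)) ≈ 0.3420.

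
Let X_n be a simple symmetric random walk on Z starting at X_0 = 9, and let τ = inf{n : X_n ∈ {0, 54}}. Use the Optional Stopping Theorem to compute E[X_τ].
E[X_τ] = 9

X_n is a martingale and τ is a bounded-mean stopping time (indeed τ is finite a.s. with bounded expectation since the walk is in a bounded region). By the OST, E[X_τ] = E[X_0] = 9. Equivalently: E[X_τ] = 54 · P(hit 54 first) + 0 · P(hit 0 first) = 54 · (9/54) = 9.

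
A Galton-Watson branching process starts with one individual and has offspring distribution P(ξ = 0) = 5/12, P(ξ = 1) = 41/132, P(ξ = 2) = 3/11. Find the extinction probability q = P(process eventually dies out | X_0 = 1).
q = 1

Mean offspring μ = 0·5/12 + 1·41/132 + 2·3/11 = 113/132 ≤ 1. For μ ≤ 1 with offspring not concentrated at 1, the Galton-Watson process goes extinct almost surely, so q = 1.
(Algebraic check: The pgf is f(s) = 5/12 + 41/132·s + 3/11·s². The extinction probability q is the smallest fixed point of f in [0, 1]. Setting s = f(s):
  3/11·s² + (41/132 − 1)·s + 5/12 = 0
  3/11·s² − (5/12 + 3/11)·s + 5/12 = 0
which factors as (s − 1)·(3/11·s − 5/12) = 0, giving roots s = 1 and s = (5/12)/(3/11) = 55/36. Since 55/36 ≥ 1, the smallest root in [0, 1] is s = 1.)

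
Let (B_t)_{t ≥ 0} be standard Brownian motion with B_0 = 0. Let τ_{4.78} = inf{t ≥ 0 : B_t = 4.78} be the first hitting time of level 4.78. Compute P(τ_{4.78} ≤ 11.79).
P(τ_{4.78} ≤ 11.79) = 2(1 − Φ(4.78/√11.79)) = 2(1 − Φ(1.3921)) ≈ 0.1639

By the reflection principle for standard BM, P(τ_b ≤ t) = 2 · P(B_t ≥ b). Since B_t ~ N(0, t), P(B_t ≥ 4.78) = 1 − Φ(4.78/√t) = 1 − Φ(4.78/√11.79) = 1 − Φ(1.3921) ≈ 0.08195. Doubling: P(τ_{4.78} ≤ 11.79) ≈ 2 · 0.08195 = 0.16390 ≈ 0.1639.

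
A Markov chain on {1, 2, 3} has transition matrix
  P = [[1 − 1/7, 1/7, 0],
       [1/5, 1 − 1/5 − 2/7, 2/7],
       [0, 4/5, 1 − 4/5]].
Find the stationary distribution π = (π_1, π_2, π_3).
π = (98/193, 70/193, 25/193)

This is a birth-death chain on three states, which satisfies detailed balance: π_1 · P_{12} = π_2 · P_{21} and π_2 · P_{23} = π_3 · P_{32}.
From π_1 · 1/7 = π_2 · 1/5: π_2/π_1 = (1/7)/(1/5) = 5/7.
From π_2 · 2/7 = π_3 · 4/5: π_3/π_2 = (2/7)/(4/5) = 5/14.
Take π_1 proportional to 1; then unnormalized π = (1, 5/7, 25/98). Normalize by dividing by the sum 193/98:
  π = (98/193, 70/193, 25/193).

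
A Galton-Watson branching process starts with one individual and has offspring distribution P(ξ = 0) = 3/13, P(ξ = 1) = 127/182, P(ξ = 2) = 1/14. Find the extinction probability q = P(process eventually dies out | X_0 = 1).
q = 1

Mean offspring μ = 0·3/13 + 1·127/182 + 2·1/14 = 153/182 ≤ 1. For μ ≤ 1 with offspring not concentrated at 1, the Galton-Watson process goes extinct almost surely, so q = 1.
(Algebraic check: The pgf is f(s) = 3/13 + 127/182·s + 1/14·s². The extinction probability q is the smallest fixed point of f in [0, 1]. Setting s = f(s):
  1/14·s² + (127/182 − 1)·s + 3/13 = 0
  1/14·s² − (3/13 + 1/14)·s + 3/13 = 0
which factors as (s − 1)·(1/14·s − 3/13) = 0, giving roots s = 1 and s = (3/13)/(1/14) = 42/13. Since 42/13 ≥ 1, the smallest root in [0, 1] is s = 1.)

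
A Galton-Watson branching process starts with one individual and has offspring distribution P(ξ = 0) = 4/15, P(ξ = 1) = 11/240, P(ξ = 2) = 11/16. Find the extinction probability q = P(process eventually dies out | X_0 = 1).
q = 64/165

The pgf is f(s) = 4/15 + 11/240·s + 11/16·s². The extinction probability q is the smallest fixed point of f in [0, 1]. Setting s = f(s):
  11/16·s² + (11/240 − 1)·s + 4/15 = 0
  11/16·s² − (4/15 + 11/16)·s + 4/15 = 0
which factors as (s − 1)·(11/16·s − 4/15) = 0, giving roots s = 1 and s = (4/15)/(11/16) = 64/165.
Mean offspring μ = 11/240 + 2·11/16 = 341/240 > 1 (supercritical), so q < 1. The extinction probability is the smaller root: q = (4/15)/(11/16) = 64/165.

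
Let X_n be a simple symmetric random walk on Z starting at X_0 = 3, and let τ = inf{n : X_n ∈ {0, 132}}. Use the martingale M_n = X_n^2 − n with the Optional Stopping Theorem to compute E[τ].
E[τ] = 387

M_n = X_n^2 − n is a martingale (since E[X_{n+1}^2 | F_n] = X_n^2 + 1). By OST (τ has finite mean in a bounded region), E[M_τ] = E[M_0] = X_0^2 − 0 = 3^2 = 9. Also E[M_τ] = E[X_τ^2] − E[τ]. The walk exits at 0 or 132, with P(hit 132 first) = 3/132, so E[X_τ^2] = 132^2 · 3/132 + 0 = 396. Thus E[τ] = E[X_τ^2] − E[M_τ] = 396 − 9 = 387 = 3(132 − 3) = 387.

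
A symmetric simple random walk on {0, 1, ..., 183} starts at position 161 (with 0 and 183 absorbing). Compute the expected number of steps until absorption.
E[τ | X_0 = 161] = 3542

Let v_k = E[τ | X_0 = k]. Boundary: v_0 = v_183 = 0. Recurrence: v_k = 1 + (v_{k-1} + v_{k+1})/2 for 1 ≤ k ≤ 182. The particular solution to v_k − (v_{k-1} + v_{k+1})/2 = 1 is v_k = −k^2. Adding homogeneous solution A + B k and matching boundaries gives v_k = k (183 − k). Substituting k = 161: v_161 = 161 · 22 = 3542.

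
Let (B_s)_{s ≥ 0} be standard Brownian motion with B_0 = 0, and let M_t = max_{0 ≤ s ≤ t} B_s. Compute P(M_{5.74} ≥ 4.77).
P(M_{5.74} ≥ 4.77) = 2·P(B_{5.74} ≥ 4.77) = 2(1 − Φ(4.77/√5.74)) ≈ 0.0465

By the reflection principle for Brownian motion, P(M_t ≥ a) = 2 · P(B_t ≥ a) for a ≥ 0. Since B_t ~ N(0, t), P(B_t ≥ 4.77) = 1 − Φ(4.77/√t) = 1 − Φ(4.77/√5.74) = 1 − Φ(1.9910). So
  P(M_{5.74} ≥ 4.77) = 2(1 − Φ(1.9910)) ≈ 0.0465.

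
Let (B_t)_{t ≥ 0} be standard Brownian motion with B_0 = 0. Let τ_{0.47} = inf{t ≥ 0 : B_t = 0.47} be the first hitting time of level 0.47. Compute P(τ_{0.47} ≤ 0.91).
P(τ_{0.47} ≤ 0.91) = 2(1 − Φ(0.47/√0.91)) = 2(1 − Φ(0.4927)) ≈ 0.6222

By the reflection principle for standard BM, P(τ_b ≤ t) = 2 · P(B_t ≥ b). Since B_t ~ N(0, t), P(B_t ≥ 0.47) = 1 − Φ(0.47/√t) = 1 − Φ(0.47/√0.91) = 1 − Φ(0.4927) ≈ 0.31111. Doubling: P(τ_{0.47} ≤ 0.91) ≈ 2 · 0.31111 = 0.62222 ≈ 0.6222.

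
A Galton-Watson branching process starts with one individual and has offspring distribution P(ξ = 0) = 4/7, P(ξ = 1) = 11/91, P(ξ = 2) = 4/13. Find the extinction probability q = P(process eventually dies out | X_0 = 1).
q = 1

Mean offspring μ = 0·4/7 + 1·11/91 + 2·4/13 = 67/91 ≤ 1. For μ ≤ 1 with offspring not concentrated at 1, the Galton-Watson process goes extinct almost surely, so q = 1.
(Algebraic check: The pgf is f(s) = 4/7 + 11/91·s + 4/13·s². The extinction probability q is the smallest fixed point of f in [0, 1]. Setting s = f(s):
  4/13·s² + (11/91 − 1)·s + 4/7 = 0
  4/13·s² − (4/7 + 4/13)·s + 4/7 = 0
which factors as (s − 1)·(4/13·s − 4/7) = 0, giving roots s = 1 and s = (4/7)/(4/13) = 13/7. Since 13/7 ≥ 1, the smallest root in [0, 1] is s = 1.)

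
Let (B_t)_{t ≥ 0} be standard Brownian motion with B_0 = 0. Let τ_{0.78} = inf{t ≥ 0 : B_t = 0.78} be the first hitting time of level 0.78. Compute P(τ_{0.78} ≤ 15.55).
P(τ_{0.78} ≤ 15.55) = 2(1 − Φ(0.78/√15.55)) = 2(1 − Φ(0.1978)) ≈ 0.8432

By the reflection principle for standard BM, P(τ_b ≤ t) = 2 · P(B_t ≥ b). Since B_t ~ N(0, t), P(B_t ≥ 0.78) = 1 − Φ(0.78/√t) = 1 − Φ(0.78/√15.55) = 1 − Φ(0.1978) ≈ 0.42160. Doubling: P(τ_{0.78} ≤ 15.55) ≈ 2 · 0.42160 = 0.84320 ≈ 0.8432.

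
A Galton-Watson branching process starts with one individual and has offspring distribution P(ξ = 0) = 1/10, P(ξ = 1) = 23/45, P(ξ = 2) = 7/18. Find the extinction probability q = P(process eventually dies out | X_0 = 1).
q = 9/35

The pgf is f(s) = 1/10 + 23/45·s + 7/18·s². The extinction probability q is the smallest fixed point of f in [0, 1]. Setting s = f(s):
  7/18·s² + (23/45 − 1)·s + 1/10 = 0
  7/18·s² − (1/10 + 7/18)·s + 1/10 = 0
which factors as (s − 1)·(7/18·s − 1/10) = 0, giving roots s = 1 and s = (1/10)/(7/18) = 9/35.
Mean offspring μ = 23/45 + 2·7/18 = 58/45 > 1 (supercritical), so q < 1. The extinction probability is the smaller root: q = (1/10)/(7/18) = 9/35.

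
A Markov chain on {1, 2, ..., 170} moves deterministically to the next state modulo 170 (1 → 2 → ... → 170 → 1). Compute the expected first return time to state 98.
E[T_98 | X_0 = 98] = 170

The chain cycles deterministically, so starting at state 98 it returns in exactly 170 steps. Equivalently, the stationary distribution is uniform π_j = 1/170 for every state j, so by Kac's formula E[T_98] = 1/π_98 = 170.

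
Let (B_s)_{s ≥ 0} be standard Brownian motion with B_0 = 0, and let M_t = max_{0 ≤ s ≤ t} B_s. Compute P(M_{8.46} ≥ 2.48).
P(M_{8.46} ≥ 2.48) = 2·P(B_{8.46} ≥ 2.48) = 2(1 − Φ(2.48/√8.46)) ≈ 0.3939

By the reflection principle for Brownian motion, P(M_t ≥ a) = 2 · P(B_t ≥ a) for a ≥ 0. Since B_t ~ N(0, t), P(B_t ≥ 2.48) = 1 − Φ(2.48/√t) = 1 − Φ(2.48/√8.46) = 1 − Φ(0.8526). So
  P(M_{8.46} ≥ 2.48) = 2(1 − Φ(0.8526)) ≈ 0.3939.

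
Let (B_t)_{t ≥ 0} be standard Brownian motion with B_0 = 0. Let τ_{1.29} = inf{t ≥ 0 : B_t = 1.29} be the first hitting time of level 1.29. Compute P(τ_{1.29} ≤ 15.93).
P(τ_{1.29} ≤ 15.93) = 2(1 − Φ(1.29/√15.93)) = 2(1 − Φ(0.3232)) ≈ 0.7465

By the reflection principle for standard BM, P(τ_b ≤ t) = 2 · P(B_t ≥ b). Since B_t ~ N(0, t), P(B_t ≥ 1.29) = 1 − Φ(1.29/√t) = 1 − Φ(1.29/√15.93) = 1 − Φ(0.3232) ≈ 0.37327. Doubling: P(τ_{1.29} ≤ 15.93) ≈ 2 · 0.37327 = 0.74654 ≈ 0.7465.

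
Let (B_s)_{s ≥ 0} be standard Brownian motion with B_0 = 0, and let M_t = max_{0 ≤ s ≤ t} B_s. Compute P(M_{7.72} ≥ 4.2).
P(M_{7.72} ≥ 4.2) = 2·P(B_{7.72} ≥ 4.2) = 2(1 − Φ(4.2/√7.72)) ≈ 0.1306

By the reflection principle for Brownian motion, P(M_t ≥ a) = 2 · P(B_t ≥ a) for a ≥ 0. Since B_t ~ N(0, t), P(B_t ≥ 4.2) = 1 − Φ(4.2/√t) = 1 − Φ(4.2/√7.72) = 1 − Φ(1.5116). So
  P(M_{7.72} ≥ 4.2) = 2(1 − Φ(1.5116)) ≈ 0.1306.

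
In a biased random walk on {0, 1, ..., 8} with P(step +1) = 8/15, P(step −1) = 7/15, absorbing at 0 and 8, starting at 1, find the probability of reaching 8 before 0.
P(hit 8 before 0) = (1 − (7/8)^1) / (1 − (7/8)^8) = 2097152/11012415

Let u_k denote P(reach 8 before 0 | start at k). Boundary: u_0 = 0, u_8 = 1. Recurrence: u_k = 8/15·u_{k+1} + 7/15·u_{k-1} for 1 ≤ k ≤ 7. Try u_k = A + B·r^k with r = q/p = (7/15)/(8/15) = 7/8. Substitution satisfies the recurrence; boundary conditions give:
  u_k = (1 − r^k) / (1 − r^N) = (1 − (7/8)^1) / (1 − (7/8)^8) = 2097152/11012415.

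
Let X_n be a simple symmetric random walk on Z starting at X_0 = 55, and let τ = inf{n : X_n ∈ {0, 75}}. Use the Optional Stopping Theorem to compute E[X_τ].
E[X_τ] = 55

X_n is a martingale and τ is a bounded-mean stopping time (indeed τ is finite a.s. with bounded expectation since the walk is in a bounded region). By the OST, E[X_τ] = E[X_0] = 55. Equivalently: E[X_τ] = 75 · P(hit 75 first) + 0 · P(hit 0 first) = 75 · (55/75) = 55.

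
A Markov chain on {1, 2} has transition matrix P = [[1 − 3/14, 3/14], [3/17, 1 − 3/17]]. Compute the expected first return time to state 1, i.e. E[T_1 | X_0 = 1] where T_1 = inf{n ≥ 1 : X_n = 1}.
E[T_1 | X_0 = 1] = 1/π_1 = 31/14

For an irreducible recurrent Markov chain with stationary distribution π, E[T_i | X_0 = i] = 1/π_i (Kac's formula). Here π_1 = (3/17)/(3/14 + 3/17) = (3/17)/(93/238) = 14/31, so E[T_1 | X_0 = 1] = 1/π_1 = (3/14 + 3/17)/(3/17) = (93/238)/(3/17) = 31/14.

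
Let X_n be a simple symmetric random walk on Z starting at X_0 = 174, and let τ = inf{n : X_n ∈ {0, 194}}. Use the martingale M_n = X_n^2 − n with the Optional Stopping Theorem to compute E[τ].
E[τ] = 3480

M_n = X_n^2 − n is a martingale (since E[X_{n+1}^2 | F_n] = X_n^2 + 1). By OST (τ has finite mean in a bounded region), E[M_τ] = E[M_0] = X_0^2 − 0 = 174^2 = 30276. Also E[M_τ] = E[X_τ^2] − E[τ]. The walk exits at 0 or 194, with P(hit 194 first) = 174/194, so E[X_τ^2] = 194^2 · 174/194 + 0 = 33756. Thus E[τ] = E[X_τ^2] − E[M_τ] = 33756 − 30276 = 3480 = 174(194 − 174) = 3480.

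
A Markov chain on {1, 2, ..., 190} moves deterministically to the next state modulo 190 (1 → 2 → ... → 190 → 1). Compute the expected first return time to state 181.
E[T_181 | X_0 = 181] = 190

The chain cycles deterministically, so starting at state 181 it returns in exactly 190 steps. Equivalently, the stationary distribution is uniform π_j = 1/190 for every state j, so by Kac's formula E[T_181] = 1/π_181 = 190.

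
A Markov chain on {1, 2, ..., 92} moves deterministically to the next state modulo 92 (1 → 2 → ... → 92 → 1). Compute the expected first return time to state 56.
E[T_56 | X_0 = 56] = 92

The chain cycles deterministically, so starting at state 56 it returns in exactly 92 steps. Equivalently, the stationary distribution is uniform π_j = 1/92 for every state j, so by Kac's formula E[T_56] = 1/π_56 = 92.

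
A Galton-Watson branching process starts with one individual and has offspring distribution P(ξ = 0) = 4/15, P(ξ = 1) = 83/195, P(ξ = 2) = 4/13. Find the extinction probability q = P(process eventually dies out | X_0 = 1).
q = 13/15

The pgf is f(s) = 4/15 + 83/195·s + 4/13·s². The extinction probability q is the smallest fixed point of f in [0, 1]. Setting s = f(s):
  4/13·s² + (83/195 − 1)·s + 4/15 = 0
  4/13·s² − (4/15 + 4/13)·s + 4/15 = 0
which factors as (s − 1)·(4/13·s − 4/15) = 0, giving roots s = 1 and s = (4/15)/(4/13) = 13/15.
Mean offspring μ = 83/195 + 2·4/13 = 203/195 > 1 (supercritical), so q < 1. The extinction probability is the smaller root: q = (4/15)/(4/13) = 13/15.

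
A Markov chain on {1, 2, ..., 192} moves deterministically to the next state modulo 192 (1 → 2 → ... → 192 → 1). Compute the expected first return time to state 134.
E[T_134 | X_0 = 134] = 192

The chain cycles deterministically, so starting at state 134 it returns in exactly 192 steps. Equivalently, the stationary distribution is uniform π_j = 1/192 for every state j, so by Kac's formula E[T_134] = 1/π_134 = 192.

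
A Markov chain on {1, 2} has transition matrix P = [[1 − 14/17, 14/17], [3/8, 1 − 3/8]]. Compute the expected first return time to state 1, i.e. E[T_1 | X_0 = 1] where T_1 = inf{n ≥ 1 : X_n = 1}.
E[T_1 | X_0 = 1] = 1/π_1 = 163/51

For an irreducible recurrent Markov chain with stationary distribution π, E[T_i | X_0 = i] = 1/π_i (Kac's formula). Here π_1 = (3/8)/(14/17 + 3/8) = (3/8)/(163/136) = 51/163, so E[T_1 | X_0 = 1] = 1/π_1 = (14/17 + 3/8)/(3/8) = (163/136)/(3/8) = 163/51.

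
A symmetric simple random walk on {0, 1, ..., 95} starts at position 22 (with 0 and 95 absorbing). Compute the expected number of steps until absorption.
E[τ | X_0 = 22] = 1606

Let v_k = E[τ | X_0 = k]. Boundary: v_0 = v_95 = 0. Recurrence: v_k = 1 + (v_{k-1} + v_{k+1})/2 for 1 ≤ k ≤ 94. The particular solution to v_k − (v_{k-1} + v_{k+1})/2 = 1 is v_k = −k^2. Adding homogeneous solution A + B k and matching boundaries gives v_k = k (95 − k). Substituting k = 22: v_22 = 22 · 73 = 1606.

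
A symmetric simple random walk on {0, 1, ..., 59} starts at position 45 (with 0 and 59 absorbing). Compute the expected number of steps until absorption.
E[τ | X_0 = 45] = 630

Let v_k = E[τ | X_0 = k]. Boundary: v_0 = v_59 = 0. Recurrence: v_k = 1 + (v_{k-1} + v_{k+1})/2 for 1 ≤ k ≤ 58. The particular solution to v_k − (v_{k-1} + v_{k+1})/2 = 1 is v_k = −k^2. Adding homogeneous solution A + B k and matching boundaries gives v_k = k (59 − k). Substituting k = 45: v_45 = 45 · 14 = 630.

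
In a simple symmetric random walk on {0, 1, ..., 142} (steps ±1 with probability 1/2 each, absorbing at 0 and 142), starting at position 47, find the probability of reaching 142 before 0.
P(hit 142 before 0) = 47/142

Let u_k = P(hit 142 before 0 | start at k). Then u_0 = 0, u_142 = 1, and u_k = u_{k-1}/2 + u_{k+1}/2 for 1 ≤ k ≤ 141. This harmonic recurrence is solved by u_k = k/142, giving u_47 = 47/142.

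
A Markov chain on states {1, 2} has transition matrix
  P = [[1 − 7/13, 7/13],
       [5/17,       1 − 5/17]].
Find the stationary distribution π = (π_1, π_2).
π_1 = 65/184, π_2 = 119/184

Solve πP = π with π_1 + π_2 = 1. From πP = π: π_1 · (1 − 7/13) + π_2 · 5/17 = π_1 ⇒ π_2 · 5/17 = π_1 · 7/13 ⇒ π_2/π_1 = (7/13)/(5/17) = 119/65. Together with π_1 + π_2 = 1:
  π_1 = (5/17)/(7/13 + 5/17) = (5/17)/(184/221) = 65/184,
  π_2 = (7/13)/(7/13 + 5/17) = (7/13)/(184/221) = 119/184.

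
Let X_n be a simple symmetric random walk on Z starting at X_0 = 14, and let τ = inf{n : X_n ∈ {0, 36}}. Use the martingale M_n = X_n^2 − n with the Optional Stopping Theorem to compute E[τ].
E[τ] = 308

M_n = X_n^2 − n is a martingale (since E[X_{n+1}^2 | F_n] = X_n^2 + 1). By OST (τ has finite mean in a bounded region), E[M_τ] = E[M_0] = X_0^2 − 0 = 14^2 = 196. Also E[M_τ] = E[X_τ^2] − E[τ]. The walk exits at 0 or 36, with P(hit 36 first) = 14/36, so E[X_τ^2] = 36^2 · 14/36 + 0 = 504. Thus E[τ] = E[X_τ^2] − E[M_τ] = 504 − 196 = 308 = 14(36 − 14) = 308.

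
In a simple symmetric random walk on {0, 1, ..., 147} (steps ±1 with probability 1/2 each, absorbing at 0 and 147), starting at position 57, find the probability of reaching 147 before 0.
P(hit 147 before 0) = 57/147 = 19/49

Let u_k = P(hit 147 before 0 | start at k). Then u_0 = 0, u_147 = 1, and u_k = u_{k-1}/2 + u_{k+1}/2 for 1 ≤ k ≤ 146. This harmonic recurrence is solved by u_k = k/147, giving u_57 = 57/147 = 19/49.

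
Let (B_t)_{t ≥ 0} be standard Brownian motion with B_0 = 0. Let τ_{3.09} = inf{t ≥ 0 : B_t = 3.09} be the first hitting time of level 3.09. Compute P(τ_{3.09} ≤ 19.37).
P(τ_{3.09} ≤ 19.37) = 2(1 − Φ(3.09/√19.37)) = 2(1 − Φ(0.7021)) ≈ 0.4826

By the reflection principle for standard BM, P(τ_b ≤ t) = 2 · P(B_t ≥ b). Since B_t ~ N(0, t), P(B_t ≥ 3.09) = 1 − Φ(3.09/√t) = 1 − Φ(3.09/√19.37) = 1 − Φ(0.7021) ≈ 0.24131. Doubling: P(τ_{3.09} ≤ 19.37) ≈ 2 · 0.24131 = 0.48262 ≈ 0.4826.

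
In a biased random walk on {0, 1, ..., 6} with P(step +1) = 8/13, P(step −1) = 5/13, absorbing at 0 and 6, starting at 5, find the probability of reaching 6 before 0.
P(hit 6 before 0) = (1 − (5/8)^5) / (1 − (5/8)^6) = 79048/82173

Let u_k denote P(reach 6 before 0 | start at k). Boundary: u_0 = 0, u_6 = 1. Recurrence: u_k = 8/13·u_{k+1} + 5/13·u_{k-1} for 1 ≤ k ≤ 5. Try u_k = A + B·r^k with r = q/p = (5/13)/(8/13) = 5/8. Substitution satisfies the recurrence; boundary conditions give:
  u_k = (1 − r^k) / (1 − r^N) = (1 − (5/8)^5) / (1 − (5/8)^6) = 79048/82173.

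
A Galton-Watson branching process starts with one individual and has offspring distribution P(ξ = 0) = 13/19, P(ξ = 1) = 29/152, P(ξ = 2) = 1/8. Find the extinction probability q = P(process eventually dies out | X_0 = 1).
q = 1

Mean offspring μ = 0·13/19 + 1·29/152 + 2·1/8 = 67/152 ≤ 1. For μ ≤ 1 with offspring not concentrated at 1, the Galton-Watson process goes extinct almost surely, so q = 1.
(Algebraic check: The pgf is f(s) = 13/19 + 29/152·s + 1/8·s². The extinction probability q is the smallest fixed point of f in [0, 1]. Setting s = f(s):
  1/8·s² + (29/152 − 1)·s + 13/19 = 0
  1/8·s² − (13/19 + 1/8)·s + 13/19 = 0
which factors as (s − 1)·(1/8·s − 13/19) = 0, giving roots s = 1 and s = (13/19)/(1/8) = 104/19. Since 104/19 ≥ 1, the smallest root in [0, 1] is s = 1.)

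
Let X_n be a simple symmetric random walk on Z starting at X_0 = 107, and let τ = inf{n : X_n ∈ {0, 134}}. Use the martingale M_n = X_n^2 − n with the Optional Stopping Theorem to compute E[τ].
E[τ] = 2889

M_n = X_n^2 − n is a martingale (since E[X_{n+1}^2 | F_n] = X_n^2 + 1). By OST (τ has finite mean in a bounded region), E[M_τ] = E[M_0] = X_0^2 − 0 = 107^2 = 11449. Also E[M_τ] = E[X_τ^2] − E[τ]. The walk exits at 0 or 134, with P(hit 134 first) = 107/134, so E[X_τ^2] = 134^2 · 107/134 + 0 = 14338. Thus E[τ] = E[X_τ^2] − E[M_τ] = 14338 − 11449 = 2889 = 107(134 − 107) = 2889.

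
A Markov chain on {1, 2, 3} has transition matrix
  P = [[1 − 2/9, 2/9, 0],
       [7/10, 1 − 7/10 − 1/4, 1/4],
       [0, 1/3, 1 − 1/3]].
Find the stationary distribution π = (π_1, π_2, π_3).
π = (9/14, 10/49, 15/98)

This is a birth-death chain on three states, which satisfies detailed balance: π_1 · P_{12} = π_2 · P_{21} and π_2 · P_{23} = π_3 · P_{32}.
From π_1 · 2/9 = π_2 · 7/10: π_2/π_1 = (2/9)/(7/10) = 20/63.
From π_2 · 1/4 = π_3 · 1/3: π_3/π_2 = (1/4)/(1/3) = 3/4.
Take π_1 proportional to 1; then unnormalized π = (1, 20/63, 5/21). Normalize by dividing by the sum 14/9:
  π = (9/14, 10/49, 15/98).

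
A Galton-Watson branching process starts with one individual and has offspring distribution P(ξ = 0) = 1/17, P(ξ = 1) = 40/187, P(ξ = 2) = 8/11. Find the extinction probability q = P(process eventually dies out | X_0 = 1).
q = 11/136

The pgf is f(s) = 1/17 + 40/187·s + 8/11·s². The extinction probability q is the smallest fixed point of f in [0, 1]. Setting s = f(s):
  8/11·s² + (40/187 − 1)·s + 1/17 = 0
  8/11·s² − (1/17 + 8/11)·s + 1/17 = 0
which factors as (s − 1)·(8/11·s − 1/17) = 0, giving roots s = 1 and s = (1/17)/(8/11) = 11/136.
Mean offspring μ = 40/187 + 2·8/11 = 312/187 > 1 (supercritical), so q < 1. The extinction probability is the smaller root: q = (1/17)/(8/11) = 11/136.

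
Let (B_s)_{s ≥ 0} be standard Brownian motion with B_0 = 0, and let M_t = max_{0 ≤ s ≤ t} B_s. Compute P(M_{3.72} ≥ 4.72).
P(M_{3.72} ≥ 4.72) = 2·P(B_{3.72} ≥ 4.72) = 2(1 − Φ(4.72/√3.72)) ≈ 0.0144

By the reflection principle for Brownian motion, P(M_t ≥ a) = 2 · P(B_t ≥ a) for a ≥ 0. Since B_t ~ N(0, t), P(B_t ≥ 4.72) = 1 − Φ(4.72/√t) = 1 − Φ(4.72/√3.72) = 1 − Φ(2.4472). So
  P(M_{3.72} ≥ 4.72) = 2(1 − Φ(2.4472)) ≈ 0.0144.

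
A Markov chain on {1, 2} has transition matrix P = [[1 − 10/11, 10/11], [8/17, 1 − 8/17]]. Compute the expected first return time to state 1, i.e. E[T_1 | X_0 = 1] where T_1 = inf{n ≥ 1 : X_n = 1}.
E[T_1 | X_0 = 1] = 1/π_1 = 129/44

For an irreducible recurrent Markov chain with stationary distribution π, E[T_i | X_0 = i] = 1/π_i (Kac's formula). Here π_1 = (8/17)/(10/11 + 8/17) = (8/17)/(258/187) = 44/129, so E[T_1 | X_0 = 1] = 1/π_1 = (10/11 + 8/17)/(8/17) = (258/187)/(8/17) = 129/44.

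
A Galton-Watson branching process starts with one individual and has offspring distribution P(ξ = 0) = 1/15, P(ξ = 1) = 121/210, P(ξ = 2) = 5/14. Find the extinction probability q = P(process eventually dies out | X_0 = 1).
q = 14/75

The pgf is f(s) = 1/15 + 121/210·s + 5/14·s². The extinction probability q is the smallest fixed point of f in [0, 1]. Setting s = f(s):
  5/14·s² + (121/210 − 1)·s + 1/15 = 0
  5/14·s² − (1/15 + 5/14)·s + 1/15 = 0
which factors as (s − 1)·(5/14·s − 1/15) = 0, giving roots s = 1 and s = (1/15)/(5/14) = 14/75.
Mean offspring μ = 121/210 + 2·5/14 = 271/210 > 1 (supercritical), so q < 1. The extinction probability is the smaller root: q = (1/15)/(5/14) = 14/75.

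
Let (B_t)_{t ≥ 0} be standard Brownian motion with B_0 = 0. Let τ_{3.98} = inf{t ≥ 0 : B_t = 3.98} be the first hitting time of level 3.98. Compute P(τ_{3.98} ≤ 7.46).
P(τ_{3.98} ≤ 7.46) = 2(1 − Φ(3.98/√7.46)) = 2(1 − Φ(1.4572)) ≈ 0.1451

By the reflection principle for standard BM, P(τ_b ≤ t) = 2 · P(B_t ≥ b). Since B_t ~ N(0, t), P(B_t ≥ 3.98) = 1 − Φ(3.98/√t) = 1 − Φ(3.98/√7.46) = 1 − Φ(1.4572) ≈ 0.07253. Doubling: P(τ_{3.98} ≤ 7.46) ≈ 2 · 0.07253 = 0.14506 ≈ 0.1451.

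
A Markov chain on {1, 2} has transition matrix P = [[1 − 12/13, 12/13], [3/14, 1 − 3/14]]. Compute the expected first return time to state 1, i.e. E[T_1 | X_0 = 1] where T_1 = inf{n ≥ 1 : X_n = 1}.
E[T_1 | X_0 = 1] = 1/π_1 = 69/13

For an irreducible recurrent Markov chain with stationary distribution π, E[T_i | X_0 = i] = 1/π_i (Kac's formula). Here π_1 = (3/14)/(12/13 + 3/14) = (3/14)/(207/182) = 13/69, so E[T_1 | X_0 = 1] = 1/π_1 = (12/13 + 3/14)/(3/14) = (207/182)/(3/14) = 69/13.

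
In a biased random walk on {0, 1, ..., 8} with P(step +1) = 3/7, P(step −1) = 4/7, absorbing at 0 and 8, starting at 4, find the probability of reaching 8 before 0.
P(hit 8 before 0) = (1 − (4/3)^4) / (1 − (4/3)^8) = 81/337

Let u_k denote P(reach 8 before 0 | start at k). Boundary: u_0 = 0, u_8 = 1. Recurrence: u_k = 3/7·u_{k+1} + 4/7·u_{k-1} for 1 ≤ k ≤ 7. Try u_k = A + B·r^k with r = q/p = (4/7)/(3/7) = 4/3. Substitution satisfies the recurrence; boundary conditions give:
  u_k = (1 − r^k) / (1 − r^N) = (1 − (4/3)^4) / (1 − (4/3)^8) = 81/337.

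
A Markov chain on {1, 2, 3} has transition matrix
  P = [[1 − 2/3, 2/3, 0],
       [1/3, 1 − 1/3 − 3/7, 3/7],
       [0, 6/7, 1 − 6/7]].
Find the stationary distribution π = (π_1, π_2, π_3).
π = (1/4, 1/2, 1/4)

This is a birth-death chain on three states, which satisfies detailed balance: π_1 · P_{12} = π_2 · P_{21} and π_2 · P_{23} = π_3 · P_{32}.
From π_1 · 2/3 = π_2 · 1/3: π_2/π_1 = (2/3)/(1/3) = 2.
From π_2 · 3/7 = π_3 · 6/7: π_3/π_2 = (3/7)/(6/7) = 1/2.
Take π_1 proportional to 1; then unnormalized π = (1, 2, 1). Normalize by dividing by the sum 4:
  π = (1/4, 1/2, 1/4).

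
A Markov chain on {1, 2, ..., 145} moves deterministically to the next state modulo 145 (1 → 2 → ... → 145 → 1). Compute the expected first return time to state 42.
E[T_42 | X_0 = 42] = 145

The chain cycles deterministically, so starting at state 42 it returns in exactly 145 steps. Equivalently, the stationary distribution is uniform π_j = 1/145 for every state j, so by Kac's formula E[T_42] = 1/π_42 = 145.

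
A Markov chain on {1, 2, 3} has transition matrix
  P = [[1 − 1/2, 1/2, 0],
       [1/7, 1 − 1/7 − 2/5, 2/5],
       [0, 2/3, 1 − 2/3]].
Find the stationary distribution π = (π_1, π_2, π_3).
π = (5/33, 35/66, 7/22)

This is a birth-death chain on three states, which satisfies detailed balance: π_1 · P_{12} = π_2 · P_{21} and π_2 · P_{23} = π_3 · P_{32}.
From π_1 · 1/2 = π_2 · 1/7: π_2/π_1 = (1/2)/(1/7) = 7/2.
From π_2 · 2/5 = π_3 · 2/3: π_3/π_2 = (2/5)/(2/3) = 3/5.
Take π_1 proportional to 1; then unnormalized π = (1, 7/2, 21/10). Normalize by dividing by the sum 33/5:
  π = (5/33, 35/66, 7/22).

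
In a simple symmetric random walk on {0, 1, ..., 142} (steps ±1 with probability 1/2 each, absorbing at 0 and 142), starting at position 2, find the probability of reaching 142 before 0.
P(hit 142 before 0) = 2/142 = 1/71

Let u_k = P(hit 142 before 0 | start at k). Then u_0 = 0, u_142 = 1, and u_k = u_{k-1}/2 + u_{k+1}/2 for 1 ≤ k ≤ 141. This harmonic recurrence is solved by u_k = k/142, giving u_2 = 2/142 = 1/71.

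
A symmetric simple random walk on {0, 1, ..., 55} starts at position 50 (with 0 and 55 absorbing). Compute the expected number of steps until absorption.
E[τ | X_0 = 50] = 250

Let v_k = E[τ | X_0 = k]. Boundary: v_0 = v_55 = 0. Recurrence: v_k = 1 + (v_{k-1} + v_{k+1})/2 for 1 ≤ k ≤ 54. The particular solution to v_k − (v_{k-1} + v_{k+1})/2 = 1 is v_k = −k^2. Adding homogeneous solution A + B k and matching boundaries gives v_k = k (55 − k). Substituting k = 50: v_50 = 50 · 5 = 250.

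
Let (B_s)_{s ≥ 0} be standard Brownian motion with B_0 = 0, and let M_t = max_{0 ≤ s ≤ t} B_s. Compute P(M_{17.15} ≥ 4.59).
P(M_{17.15} ≥ 4.59) = 2·P(B_{17.15} ≥ 4.59) = 2(1 − Φ(4.59/√17.15)) ≈ 0.2677

By the reflection principle for Brownian motion, P(M_t ≥ a) = 2 · P(B_t ≥ a) for a ≥ 0. Since B_t ~ N(0, t), P(B_t ≥ 4.59) = 1 − Φ(4.59/√t) = 1 − Φ(4.59/√17.15) = 1 − Φ(1.1084). So
  P(M_{17.15} ≥ 4.59) = 2(1 − Φ(1.1084)) ≈ 0.2677.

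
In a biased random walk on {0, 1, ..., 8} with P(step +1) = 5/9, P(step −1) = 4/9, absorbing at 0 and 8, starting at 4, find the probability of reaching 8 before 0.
P(hit 8 before 0) = (1 − (4/5)^4) / (1 − (4/5)^8) = 625/881

Let u_k denote P(reach 8 before 0 | start at k). Boundary: u_0 = 0, u_8 = 1. Recurrence: u_k = 5/9·u_{k+1} + 4/9·u_{k-1} for 1 ≤ k ≤ 7. Try u_k = A + B·r^k with r = q/p = (4/9)/(5/9) = 4/5. Substitution satisfies the recurrence; boundary conditions give:
  u_k = (1 − r^k) / (1 − r^N) = (1 − (4/5)^4) / (1 − (4/5)^8) = 625/881.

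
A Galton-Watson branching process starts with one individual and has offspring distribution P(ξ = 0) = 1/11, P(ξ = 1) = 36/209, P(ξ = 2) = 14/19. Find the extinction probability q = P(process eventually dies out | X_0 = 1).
q = 19/154

The pgf is f(s) = 1/11 + 36/209·s + 14/19·s². The extinction probability q is the smallest fixed point of f in [0, 1]. Setting s = f(s):
  14/19·s² + (36/209 − 1)·s + 1/11 = 0
  14/19·s² − (1/11 + 14/19)·s + 1/11 = 0
which factors as (s − 1)·(14/19·s − 1/11) = 0, giving roots s = 1 and s = (1/11)/(14/19) = 19/154.
Mean offspring μ = 36/209 + 2·14/19 = 344/209 > 1 (supercritical), so q < 1. The extinction probability is the smaller root: q = (1/11)/(14/19) = 19/154.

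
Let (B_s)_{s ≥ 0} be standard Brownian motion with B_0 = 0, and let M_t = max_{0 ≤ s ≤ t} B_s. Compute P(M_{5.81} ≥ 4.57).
P(M_{5.81} ≥ 4.57) = 2·P(B_{5.81} ≥ 4.57) = 2(1 − Φ(4.57/√5.81)) ≈ 0.0580

By the reflection principle for Brownian motion, P(M_t ≥ a) = 2 · P(B_t ≥ a) for a ≥ 0. Since B_t ~ N(0, t), P(B_t ≥ 4.57) = 1 − Φ(4.57/√t) = 1 − Φ(4.57/√5.81) = 1 − Φ(1.8960). So
  P(M_{5.81} ≥ 4.57) = 2(1 − Φ(1.8960)) ≈ 0.0580.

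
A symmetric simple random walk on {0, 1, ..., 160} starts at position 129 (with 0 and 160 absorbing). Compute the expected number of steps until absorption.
E[τ | X_0 = 129] = 3999

Let v_k = E[τ | X_0 = k]. Boundary: v_0 = v_160 = 0. Recurrence: v_k = 1 + (v_{k-1} + v_{k+1})/2 for 1 ≤ k ≤ 159. The particular solution to v_k − (v_{k-1} + v_{k+1})/2 = 1 is v_k = −k^2. Adding homogeneous solution A + B k and matching boundaries gives v_k = k (160 − k). Substituting k = 129: v_129 = 129 · 31 = 3999.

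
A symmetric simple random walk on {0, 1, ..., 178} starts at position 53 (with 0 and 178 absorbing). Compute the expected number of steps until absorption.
E[τ | X_0 = 53] = 6625

Let v_k = E[τ | X_0 = k]. Boundary: v_0 = v_178 = 0. Recurrence: v_k = 1 + (v_{k-1} + v_{k+1})/2 for 1 ≤ k ≤ 177. The particular solution to v_k − (v_{k-1} + v_{k+1})/2 = 1 is v_k = −k^2. Adding homogeneous solution A + B k and matching boundaries gives v_k = k (178 − k). Substituting k = 53: v_53 = 53 · 125 = 6625.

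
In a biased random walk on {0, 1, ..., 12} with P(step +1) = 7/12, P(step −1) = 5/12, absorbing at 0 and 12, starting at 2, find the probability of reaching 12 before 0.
P(hit 12 before 0) = (1 − (5/7)^2) / (1 − (5/7)^12) = 282475249/566547774

Let u_k denote P(reach 12 before 0 | start at k). Boundary: u_0 = 0, u_12 = 1. Recurrence: u_k = 7/12·u_{k+1} + 5/12·u_{k-1} for 1 ≤ k ≤ 11. Try u_k = A + B·r^k with r = q/p = (5/12)/(7/12) = 5/7. Substitution satisfies the recurrence; boundary conditions give:
  u_k = (1 − r^k) / (1 − r^N) = (1 − (5/7)^2) / (1 − (5/7)^12) = 282475249/566547774.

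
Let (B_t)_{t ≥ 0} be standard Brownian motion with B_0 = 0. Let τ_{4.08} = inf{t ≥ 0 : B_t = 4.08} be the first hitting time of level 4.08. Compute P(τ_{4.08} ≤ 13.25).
P(τ_{4.08} ≤ 13.25) = 2(1 − Φ(4.08/√13.25)) = 2(1 − Φ(1.1209)) ≈ 0.2623

By the reflection principle for standard BM, P(τ_b ≤ t) = 2 · P(B_t ≥ b). Since B_t ~ N(0, t), P(B_t ≥ 4.08) = 1 − Φ(4.08/√t) = 1 − Φ(4.08/√13.25) = 1 − Φ(1.1209) ≈ 0.13117. Doubling: P(τ_{4.08} ≤ 13.25) ≈ 2 · 0.13117 = 0.26234 ≈ 0.2623.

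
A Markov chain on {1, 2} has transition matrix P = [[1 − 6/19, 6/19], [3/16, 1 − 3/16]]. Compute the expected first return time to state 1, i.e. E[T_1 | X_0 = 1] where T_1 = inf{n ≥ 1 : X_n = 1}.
E[T_1 | X_0 = 1] = 1/π_1 = 51/19

For an irreducible recurrent Markov chain with stationary distribution π, E[T_i | X_0 = i] = 1/π_i (Kac's formula). Here π_1 = (3/16)/(6/19 + 3/16) = (3/16)/(153/304) = 19/51, so E[T_1 | X_0 = 1] = 1/π_1 = (6/19 + 3/16)/(3/16) = (153/304)/(3/16) = 51/19.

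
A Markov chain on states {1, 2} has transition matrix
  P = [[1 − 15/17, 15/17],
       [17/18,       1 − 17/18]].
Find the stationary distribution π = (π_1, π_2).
π_1 = 289/559, π_2 = 270/559

Solve πP = π with π_1 + π_2 = 1. From πP = π: π_1 · (1 − 15/17) + π_2 · 17/18 = π_1 ⇒ π_2 · 17/18 = π_1 · 15/17 ⇒ π_2/π_1 = (15/17)/(17/18) = 270/289. Together with π_1 + π_2 = 1:
  π_1 = (17/18)/(15/17 + 17/18) = (17/18)/(559/306) = 289/559,
  π_2 = (15/17)/(15/17 + 17/18) = (15/17)/(559/306) = 270/559.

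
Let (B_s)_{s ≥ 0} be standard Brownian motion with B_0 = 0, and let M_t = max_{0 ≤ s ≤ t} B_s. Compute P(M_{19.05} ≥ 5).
P(M_{19.05} ≥ 5) = 2·P(B_{19.05} ≥ 5) = 2(1 − Φ(5/√19.05)) ≈ 0.2520

By the reflection principle for Brownian motion, P(M_t ≥ a) = 2 · P(B_t ≥ a) for a ≥ 0. Since B_t ~ N(0, t), P(B_t ≥ 5) = 1 − Φ(5/√t) = 1 − Φ(5/√19.05) = 1 − Φ(1.1456). So
  P(M_{19.05} ≥ 5) = 2(1 − Φ(1.1456)) ≈ 0.2520.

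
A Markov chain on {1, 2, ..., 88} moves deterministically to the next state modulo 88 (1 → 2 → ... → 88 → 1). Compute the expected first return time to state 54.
E[T_54 | X_0 = 54] = 88

The chain cycles deterministically, so starting at state 54 it returns in exactly 88 steps. Equivalently, the stationary distribution is uniform π_j = 1/88 for every state j, so by Kac's formula E[T_54] = 1/π_54 = 88.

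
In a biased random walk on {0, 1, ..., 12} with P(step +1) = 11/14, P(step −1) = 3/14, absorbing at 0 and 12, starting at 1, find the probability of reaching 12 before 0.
P(hit 12 before 0) = (1 − (3/11)^1) / (1 − (3/11)^12) = 285311670611/392303480660

Let u_k denote P(reach 12 before 0 | start at k). Boundary: u_0 = 0, u_12 = 1. Recurrence: u_k = 11/14·u_{k+1} + 3/14·u_{k-1} for 1 ≤ k ≤ 11. Try u_k = A + B·r^k with r = q/p = (3/14)/(11/14) = 3/11. Substitution satisfies the recurrence; boundary conditions give:
  u_k = (1 − r^k) / (1 − r^N) = (1 − (3/11)^1) / (1 − (3/11)^12) = 285311670611/392303480660.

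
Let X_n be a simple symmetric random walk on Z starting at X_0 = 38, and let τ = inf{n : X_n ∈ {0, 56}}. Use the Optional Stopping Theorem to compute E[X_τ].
E[X_τ] = 38

X_n is a martingale and τ is a bounded-mean stopping time (indeed τ is finite a.s. with bounded expectation since the walk is in a bounded region). By the OST, E[X_τ] = E[X_0] = 38. Equivalently: E[X_τ] = 56 · P(hit 56 first) + 0 · P(hit 0 first) = 56 · (38/56) = 38.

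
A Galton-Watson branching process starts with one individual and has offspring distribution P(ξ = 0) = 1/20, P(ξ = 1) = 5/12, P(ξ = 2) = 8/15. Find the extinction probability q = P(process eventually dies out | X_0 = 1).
q = 3/32

The pgf is f(s) = 1/20 + 5/12·s + 8/15·s². The extinction probability q is the smallest fixed point of f in [0, 1]. Setting s = f(s):
  8/15·s² + (5/12 − 1)·s + 1/20 = 0
  8/15·s² − (1/20 + 8/15)·s + 1/20 = 0
which factors as (s − 1)·(8/15·s − 1/20) = 0, giving roots s = 1 and s = (1/20)/(8/15) = 3/32.
Mean offspring μ = 5/12 + 2·8/15 = 89/60 > 1 (supercritical), so q < 1. The extinction probability is the smaller root: q = (1/20)/(8/15) = 3/32.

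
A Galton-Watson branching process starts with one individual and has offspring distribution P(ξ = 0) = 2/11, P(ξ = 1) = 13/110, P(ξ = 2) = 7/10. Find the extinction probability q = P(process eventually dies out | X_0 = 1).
q = 20/77

The pgf is f(s) = 2/11 + 13/110·s + 7/10·s². The extinction probability q is the smallest fixed point of f in [0, 1]. Setting s = f(s):
  7/10·s² + (13/110 − 1)·s + 2/11 = 0
  7/10·s² − (2/11 + 7/10)·s + 2/11 = 0
which factors as (s − 1)·(7/10·s − 2/11) = 0, giving roots s = 1 and s = (2/11)/(7/10) = 20/77.
Mean offspring μ = 13/110 + 2·7/10 = 167/110 > 1 (supercritical), so q < 1. The extinction probability is the smaller root: q = (2/11)/(7/10) = 20/77.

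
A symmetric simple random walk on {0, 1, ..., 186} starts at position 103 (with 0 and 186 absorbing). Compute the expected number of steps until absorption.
E[τ | X_0 = 103] = 8549

Let v_k = E[τ | X_0 = k]. Boundary: v_0 = v_186 = 0. Recurrence: v_k = 1 + (v_{k-1} + v_{k+1})/2 for 1 ≤ k ≤ 185. The particular solution to v_k − (v_{k-1} + v_{k+1})/2 = 1 is v_k = −k^2. Adding homogeneous solution A + B k and matching boundaries gives v_k = k (186 − k). Substituting k = 103: v_103 = 103 · 83 = 8549.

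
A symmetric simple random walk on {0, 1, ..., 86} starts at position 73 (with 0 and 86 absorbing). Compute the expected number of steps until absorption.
E[τ | X_0 = 73] = 949

Let v_k = E[τ | X_0 = k]. Boundary: v_0 = v_86 = 0. Recurrence: v_k = 1 + (v_{k-1} + v_{k+1})/2 for 1 ≤ k ≤ 85. The particular solution to v_k − (v_{k-1} + v_{k+1})/2 = 1 is v_k = −k^2. Adding homogeneous solution A + B k and matching boundaries gives v_k = k (86 − k). Substituting k = 73: v_73 = 73 · 13 = 949.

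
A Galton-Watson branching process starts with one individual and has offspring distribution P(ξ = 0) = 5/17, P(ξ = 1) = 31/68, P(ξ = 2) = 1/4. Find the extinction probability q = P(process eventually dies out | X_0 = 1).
q = 1

Mean offspring μ = 0·5/17 + 1·31/68 + 2·1/4 = 65/68 ≤ 1. For μ ≤ 1 with offspring not concentrated at 1, the Galton-Watson process goes extinct almost surely, so q = 1.
(Algebraic check: The pgf is f(s) = 5/17 + 31/68·s + 1/4·s². The extinction probability q is the smallest fixed point of f in [0, 1]. Setting s = f(s):
  1/4·s² + (31/68 − 1)·s + 5/17 = 0
  1/4·s² − (5/17 + 1/4)·s + 5/17 = 0
which factors as (s − 1)·(1/4·s − 5/17) = 0, giving roots s = 1 and s = (5/17)/(1/4) = 20/17. Since 20/17 ≥ 1, the smallest root in [0, 1] is s = 1.)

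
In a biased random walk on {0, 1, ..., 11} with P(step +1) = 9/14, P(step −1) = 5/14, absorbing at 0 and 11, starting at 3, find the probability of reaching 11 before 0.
P(hit 11 before 0) = (1 − (5/9)^3) / (1 − (5/9)^11) = 6500054871/7833057871

Let u_k denote P(reach 11 before 0 | start at k). Boundary: u_0 = 0, u_11 = 1. Recurrence: u_k = 9/14·u_{k+1} + 5/14·u_{k-1} for 1 ≤ k ≤ 10. Try u_k = A + B·r^k with r = q/p = (5/14)/(9/14) = 5/9. Substitution satisfies the recurrence; boundary conditions give:
  u_k = (1 − r^k) / (1 − r^N) = (1 − (5/9)^3) / (1 − (5/9)^11) = 6500054871/7833057871.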